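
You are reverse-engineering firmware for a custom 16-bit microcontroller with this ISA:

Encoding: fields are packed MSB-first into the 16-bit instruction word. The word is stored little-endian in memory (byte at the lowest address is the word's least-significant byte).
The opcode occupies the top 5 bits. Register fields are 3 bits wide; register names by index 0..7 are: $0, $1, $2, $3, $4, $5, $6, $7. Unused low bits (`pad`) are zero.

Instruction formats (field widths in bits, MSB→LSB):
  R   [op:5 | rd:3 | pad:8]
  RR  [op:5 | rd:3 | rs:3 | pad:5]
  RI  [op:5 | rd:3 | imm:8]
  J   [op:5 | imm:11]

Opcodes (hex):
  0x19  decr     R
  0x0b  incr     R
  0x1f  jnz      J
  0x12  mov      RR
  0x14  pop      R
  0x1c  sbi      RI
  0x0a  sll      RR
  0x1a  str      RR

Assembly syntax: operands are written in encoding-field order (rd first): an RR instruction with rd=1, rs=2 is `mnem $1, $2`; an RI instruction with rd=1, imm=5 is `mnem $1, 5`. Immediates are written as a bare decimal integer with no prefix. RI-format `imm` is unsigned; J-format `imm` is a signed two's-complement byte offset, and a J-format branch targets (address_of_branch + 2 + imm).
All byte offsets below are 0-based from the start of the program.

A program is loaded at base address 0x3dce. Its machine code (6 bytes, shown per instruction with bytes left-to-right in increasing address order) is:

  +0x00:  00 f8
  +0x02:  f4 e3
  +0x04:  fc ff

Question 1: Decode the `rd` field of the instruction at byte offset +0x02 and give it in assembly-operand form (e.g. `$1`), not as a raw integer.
[02] f4 e3 → 0xe3f4
  top 5b → 0x1c → sbi [RI]
  rd@[10:8]=0x3 ⇒ $3
  imm@[7:0]=0xf4 ⇒ 244

$3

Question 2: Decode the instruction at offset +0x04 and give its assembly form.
+0x04: fc ff ⇒ word 0xfffc (little)
  op=0xfffc>>11=0x1f ⇒ jnz (J)
  [10:0] imm=2044 (s11→-4) = -4

jnz -4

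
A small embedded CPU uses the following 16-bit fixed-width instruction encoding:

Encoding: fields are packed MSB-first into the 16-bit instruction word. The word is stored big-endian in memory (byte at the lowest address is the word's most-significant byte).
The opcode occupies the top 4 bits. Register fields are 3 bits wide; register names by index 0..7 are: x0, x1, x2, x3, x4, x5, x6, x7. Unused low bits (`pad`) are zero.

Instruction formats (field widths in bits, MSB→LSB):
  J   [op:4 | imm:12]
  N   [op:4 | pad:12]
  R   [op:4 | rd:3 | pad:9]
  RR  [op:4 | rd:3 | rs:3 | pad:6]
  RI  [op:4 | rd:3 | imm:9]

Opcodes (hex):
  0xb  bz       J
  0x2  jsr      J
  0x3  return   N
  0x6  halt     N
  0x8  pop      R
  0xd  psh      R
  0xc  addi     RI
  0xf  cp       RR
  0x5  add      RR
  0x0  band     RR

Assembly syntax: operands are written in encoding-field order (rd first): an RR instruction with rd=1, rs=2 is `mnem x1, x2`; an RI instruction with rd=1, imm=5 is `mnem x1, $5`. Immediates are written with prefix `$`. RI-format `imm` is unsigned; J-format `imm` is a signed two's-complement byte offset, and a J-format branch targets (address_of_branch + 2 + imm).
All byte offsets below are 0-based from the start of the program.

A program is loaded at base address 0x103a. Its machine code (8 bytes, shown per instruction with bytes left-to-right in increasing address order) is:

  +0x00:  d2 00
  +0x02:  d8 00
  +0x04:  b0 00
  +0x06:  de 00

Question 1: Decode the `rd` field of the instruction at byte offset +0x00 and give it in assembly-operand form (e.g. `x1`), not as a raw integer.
+0x00: d2 00 ⇒ word 0xd200 (big)
  op=0xd200>>12=0xd ⇒ psh (R)
  rd: (w>>9)&0x7=0x1 → x1

x1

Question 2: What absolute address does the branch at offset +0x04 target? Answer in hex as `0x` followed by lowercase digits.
0x1040

+0x04: b0 00 ⇒ word 0xb000 (big)
  op=0xb000>>12=0xb ⇒ bz (J)
  imm: (w>>0)&0xfff=0x0 → $0
  target = base 0x103a + off 0x04 + 2 + imm 0 = 0x1040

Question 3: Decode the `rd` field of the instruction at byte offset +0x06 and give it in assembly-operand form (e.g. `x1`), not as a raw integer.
x7

[06] de 00 → 0xde00
  top 4b → 0xd → psh [R]
  rd: (w>>9)&0x7=0x7 → x7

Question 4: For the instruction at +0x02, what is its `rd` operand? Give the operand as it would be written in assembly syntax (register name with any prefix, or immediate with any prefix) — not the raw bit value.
x4

[02] d8 00 → 0xd800
  opcode bits[15:12]=0xd: psh/R
  [11:9] rd=4 = x4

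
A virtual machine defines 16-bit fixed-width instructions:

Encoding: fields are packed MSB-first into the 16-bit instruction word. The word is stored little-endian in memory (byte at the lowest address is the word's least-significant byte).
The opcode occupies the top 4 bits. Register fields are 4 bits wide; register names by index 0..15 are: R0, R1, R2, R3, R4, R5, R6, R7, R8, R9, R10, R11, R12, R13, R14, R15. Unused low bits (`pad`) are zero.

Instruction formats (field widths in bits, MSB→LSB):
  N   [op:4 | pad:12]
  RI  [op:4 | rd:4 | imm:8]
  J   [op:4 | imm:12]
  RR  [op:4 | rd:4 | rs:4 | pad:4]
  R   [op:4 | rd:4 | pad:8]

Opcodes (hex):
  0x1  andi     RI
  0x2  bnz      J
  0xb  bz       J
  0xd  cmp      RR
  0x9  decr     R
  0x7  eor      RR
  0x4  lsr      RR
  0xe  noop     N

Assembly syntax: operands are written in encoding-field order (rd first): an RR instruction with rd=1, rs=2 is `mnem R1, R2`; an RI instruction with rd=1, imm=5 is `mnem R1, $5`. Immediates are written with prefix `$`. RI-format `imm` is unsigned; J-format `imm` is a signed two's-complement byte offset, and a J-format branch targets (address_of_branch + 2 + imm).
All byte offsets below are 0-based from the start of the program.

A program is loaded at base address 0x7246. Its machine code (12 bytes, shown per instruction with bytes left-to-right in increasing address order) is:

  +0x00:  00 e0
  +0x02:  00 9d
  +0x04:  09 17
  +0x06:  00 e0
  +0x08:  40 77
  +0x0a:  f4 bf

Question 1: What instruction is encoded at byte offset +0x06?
@+06  little-endian(00 e0) = 0xe000
  op=0xe000>>12=0xe ⇒ noop (N)

noop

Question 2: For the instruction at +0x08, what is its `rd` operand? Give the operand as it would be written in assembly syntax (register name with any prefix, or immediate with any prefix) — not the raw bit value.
@+08  little-endian(40 77) = 0x7740
  opcode bits[15:12]=0x7: eor/RR
  rd@[11:8]=0x7 ⇒ R7
  rs@[7:4]=0x4 ⇒ R4

R7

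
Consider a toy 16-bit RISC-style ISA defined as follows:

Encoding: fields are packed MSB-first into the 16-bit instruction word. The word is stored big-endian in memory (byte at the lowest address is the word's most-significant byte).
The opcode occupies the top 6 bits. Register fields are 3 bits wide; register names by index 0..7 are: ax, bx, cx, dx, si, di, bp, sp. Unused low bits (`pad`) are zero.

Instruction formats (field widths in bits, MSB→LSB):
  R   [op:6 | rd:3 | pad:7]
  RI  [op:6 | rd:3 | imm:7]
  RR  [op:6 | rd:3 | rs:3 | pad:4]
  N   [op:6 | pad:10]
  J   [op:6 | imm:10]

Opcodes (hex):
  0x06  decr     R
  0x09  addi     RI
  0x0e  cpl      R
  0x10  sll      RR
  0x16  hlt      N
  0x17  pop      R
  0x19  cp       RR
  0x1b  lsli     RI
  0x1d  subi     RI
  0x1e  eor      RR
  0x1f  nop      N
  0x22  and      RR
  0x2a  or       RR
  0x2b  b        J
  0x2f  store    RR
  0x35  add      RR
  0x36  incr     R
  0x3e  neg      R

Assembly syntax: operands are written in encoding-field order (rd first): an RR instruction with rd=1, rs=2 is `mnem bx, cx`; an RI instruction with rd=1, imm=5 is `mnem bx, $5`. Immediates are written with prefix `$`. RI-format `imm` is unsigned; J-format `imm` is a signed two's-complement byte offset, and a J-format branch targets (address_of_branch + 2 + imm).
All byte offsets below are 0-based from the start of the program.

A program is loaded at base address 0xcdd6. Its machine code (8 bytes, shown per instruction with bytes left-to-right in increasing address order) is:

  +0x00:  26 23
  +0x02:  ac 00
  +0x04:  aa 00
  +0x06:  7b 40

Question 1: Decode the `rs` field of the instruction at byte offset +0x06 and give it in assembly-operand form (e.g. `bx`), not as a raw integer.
si

@+06  big-endian(7b 40) = 0x7b40
  op=0x7b40>>10=0x1e ⇒ eor (RR)
  rd@[9:7]=0x6 ⇒ bp
  rs@[6:4]=0x4 ⇒ si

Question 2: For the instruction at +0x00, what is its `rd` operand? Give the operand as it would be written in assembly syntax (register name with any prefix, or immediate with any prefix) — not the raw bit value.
si

[00] 26 23 → 0x2623
  top 6b → 0x9 → addi [RI]
  [9:7] rd=4 = si
  [6:0] imm=35 = $35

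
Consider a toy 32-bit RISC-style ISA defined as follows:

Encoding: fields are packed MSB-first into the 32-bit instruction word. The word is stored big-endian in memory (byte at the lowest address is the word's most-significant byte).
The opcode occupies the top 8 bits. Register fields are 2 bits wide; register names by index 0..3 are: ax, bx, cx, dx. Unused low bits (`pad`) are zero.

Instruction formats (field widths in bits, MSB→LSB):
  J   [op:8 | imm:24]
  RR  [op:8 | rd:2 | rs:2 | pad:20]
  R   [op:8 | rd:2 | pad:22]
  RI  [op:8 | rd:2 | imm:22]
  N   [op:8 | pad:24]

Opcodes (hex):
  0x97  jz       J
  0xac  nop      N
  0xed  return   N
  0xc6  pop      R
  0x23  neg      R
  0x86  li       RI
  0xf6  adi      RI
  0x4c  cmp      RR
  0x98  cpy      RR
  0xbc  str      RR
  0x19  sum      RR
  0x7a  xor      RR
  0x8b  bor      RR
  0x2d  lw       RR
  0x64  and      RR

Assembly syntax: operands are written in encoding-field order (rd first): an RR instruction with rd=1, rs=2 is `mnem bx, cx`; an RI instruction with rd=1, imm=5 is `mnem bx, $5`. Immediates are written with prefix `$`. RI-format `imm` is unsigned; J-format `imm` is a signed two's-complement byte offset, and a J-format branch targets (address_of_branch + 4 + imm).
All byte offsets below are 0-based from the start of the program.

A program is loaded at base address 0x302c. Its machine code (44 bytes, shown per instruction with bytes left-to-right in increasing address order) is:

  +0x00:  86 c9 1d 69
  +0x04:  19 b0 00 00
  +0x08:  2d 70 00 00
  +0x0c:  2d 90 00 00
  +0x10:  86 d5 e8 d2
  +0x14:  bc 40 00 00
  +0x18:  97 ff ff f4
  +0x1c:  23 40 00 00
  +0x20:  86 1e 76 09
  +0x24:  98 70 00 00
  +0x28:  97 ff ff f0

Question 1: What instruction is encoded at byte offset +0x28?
off 0x28: read 97 ff ff f0 as big → 0x97fffff0
  top 8b → 0x97 → jz [J]
  imm: (w>>0)&0xffffff=0xfffff0 (s24→-16) → $-16

jz $-16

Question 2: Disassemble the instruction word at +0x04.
off 0x04: read 19 b0 00 00 as big → 0x19b00000
  op=0x19b00000>>24=0x19 ⇒ sum (RR)
  rd@[23:22]=0x2 ⇒ cx
  rs@[21:20]=0x3 ⇒ dx

sum cx, dx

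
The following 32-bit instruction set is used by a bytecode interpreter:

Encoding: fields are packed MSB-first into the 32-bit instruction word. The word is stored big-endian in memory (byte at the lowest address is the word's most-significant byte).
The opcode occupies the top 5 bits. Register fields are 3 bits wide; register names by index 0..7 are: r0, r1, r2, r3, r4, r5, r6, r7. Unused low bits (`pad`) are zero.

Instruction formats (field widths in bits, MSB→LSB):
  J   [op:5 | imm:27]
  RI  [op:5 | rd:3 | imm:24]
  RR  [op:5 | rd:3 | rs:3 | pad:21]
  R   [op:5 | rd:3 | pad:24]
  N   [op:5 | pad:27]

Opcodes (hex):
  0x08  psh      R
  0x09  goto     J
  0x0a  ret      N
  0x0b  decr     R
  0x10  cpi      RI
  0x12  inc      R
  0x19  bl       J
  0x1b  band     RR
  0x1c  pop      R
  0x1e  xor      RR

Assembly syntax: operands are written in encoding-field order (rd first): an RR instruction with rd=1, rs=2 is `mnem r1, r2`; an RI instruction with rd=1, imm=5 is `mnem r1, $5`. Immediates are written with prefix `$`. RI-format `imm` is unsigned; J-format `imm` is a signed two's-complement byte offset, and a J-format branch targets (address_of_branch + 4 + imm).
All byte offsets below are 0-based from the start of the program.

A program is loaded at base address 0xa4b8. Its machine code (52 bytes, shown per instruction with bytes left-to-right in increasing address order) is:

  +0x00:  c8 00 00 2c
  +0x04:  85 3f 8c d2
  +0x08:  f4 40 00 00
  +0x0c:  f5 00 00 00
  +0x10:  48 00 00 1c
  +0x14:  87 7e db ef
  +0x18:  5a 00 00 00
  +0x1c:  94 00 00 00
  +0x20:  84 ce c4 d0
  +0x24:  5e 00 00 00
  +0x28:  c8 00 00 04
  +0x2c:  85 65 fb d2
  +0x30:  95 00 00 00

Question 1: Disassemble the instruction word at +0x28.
+0x28: c8 00 00 04 ⇒ word 0xc8000004 (big)
  op=0xc8000004>>27=0x19 ⇒ bl (J)
  imm: (w>>0)&0x7ffffff=0x4 → $4

bl $4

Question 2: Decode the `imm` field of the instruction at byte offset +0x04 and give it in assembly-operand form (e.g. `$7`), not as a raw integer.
[04] 85 3f 8c d2 → 0x853f8cd2
  top 5b → 0x10 → cpi [RI]
  [26:24] rd=5 = r5
  [23:0] imm=4164818 = $4164818

$4164818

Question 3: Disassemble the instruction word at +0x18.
decr r2

@+18  big-endian(5a 00 00 00) = 0x5a000000
  top 5b → 0xb → decr [R]
  [26:24] rd=2 = r2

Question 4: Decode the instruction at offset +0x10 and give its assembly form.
goto $28

+0x10: 48 00 00 1c ⇒ word 0x4800001c (big)
  opcode bits[31:27]=0x9: goto/J
  imm@[26:0]=0x1c ⇒ $28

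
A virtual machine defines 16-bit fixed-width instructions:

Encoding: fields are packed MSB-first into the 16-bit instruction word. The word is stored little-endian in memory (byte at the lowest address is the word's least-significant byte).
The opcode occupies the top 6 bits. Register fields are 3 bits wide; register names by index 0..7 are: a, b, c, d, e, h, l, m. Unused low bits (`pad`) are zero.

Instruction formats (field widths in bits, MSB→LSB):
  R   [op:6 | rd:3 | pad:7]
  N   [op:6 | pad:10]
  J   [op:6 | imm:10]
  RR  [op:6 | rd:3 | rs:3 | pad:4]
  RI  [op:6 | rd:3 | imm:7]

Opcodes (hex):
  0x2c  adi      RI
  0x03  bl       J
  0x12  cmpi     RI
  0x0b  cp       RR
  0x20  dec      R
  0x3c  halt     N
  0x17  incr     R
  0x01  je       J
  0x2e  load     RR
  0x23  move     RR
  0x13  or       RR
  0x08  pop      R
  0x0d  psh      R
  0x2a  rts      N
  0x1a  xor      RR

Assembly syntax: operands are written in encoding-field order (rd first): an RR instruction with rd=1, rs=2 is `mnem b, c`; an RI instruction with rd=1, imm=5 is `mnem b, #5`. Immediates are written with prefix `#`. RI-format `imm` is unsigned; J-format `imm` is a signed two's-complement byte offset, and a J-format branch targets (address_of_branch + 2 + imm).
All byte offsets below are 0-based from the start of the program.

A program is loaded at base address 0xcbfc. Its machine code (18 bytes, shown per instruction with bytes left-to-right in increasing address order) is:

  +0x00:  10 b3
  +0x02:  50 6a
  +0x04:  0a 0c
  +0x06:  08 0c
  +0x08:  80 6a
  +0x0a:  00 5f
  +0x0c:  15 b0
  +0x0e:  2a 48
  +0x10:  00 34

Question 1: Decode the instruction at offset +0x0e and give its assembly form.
@+0e  little-endian(2a 48) = 0x482a
  op=0x482a>>10=0x12 ⇒ cmpi (RI)
  rd@[9:7]=0x0 ⇒ a
  imm@[6:0]=0x2a ⇒ #42

cmpi a, #42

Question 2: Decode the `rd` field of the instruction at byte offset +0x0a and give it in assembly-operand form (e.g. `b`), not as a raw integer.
@+0a  little-endian(00 5f) = 0x5f00
  top 6b → 0x17 → incr [R]
  rd: (w>>7)&0x7=0x6 → l

l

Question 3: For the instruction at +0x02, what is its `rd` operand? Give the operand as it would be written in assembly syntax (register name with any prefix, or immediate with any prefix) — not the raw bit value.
e

[02] 50 6a → 0x6a50
  opcode bits[15:10]=0x1a: xor/RR
  rd@[9:7]=0x4 ⇒ e
  rs@[6:4]=0x5 ⇒ h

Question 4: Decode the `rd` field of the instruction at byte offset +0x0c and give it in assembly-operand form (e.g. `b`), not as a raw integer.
off 0x0c: read 15 b0 as little → 0xb015
  op=0xb015>>10=0x2c ⇒ adi (RI)
  rd@[9:7]=0x0 ⇒ a
  imm@[6:0]=0x15 ⇒ #21

a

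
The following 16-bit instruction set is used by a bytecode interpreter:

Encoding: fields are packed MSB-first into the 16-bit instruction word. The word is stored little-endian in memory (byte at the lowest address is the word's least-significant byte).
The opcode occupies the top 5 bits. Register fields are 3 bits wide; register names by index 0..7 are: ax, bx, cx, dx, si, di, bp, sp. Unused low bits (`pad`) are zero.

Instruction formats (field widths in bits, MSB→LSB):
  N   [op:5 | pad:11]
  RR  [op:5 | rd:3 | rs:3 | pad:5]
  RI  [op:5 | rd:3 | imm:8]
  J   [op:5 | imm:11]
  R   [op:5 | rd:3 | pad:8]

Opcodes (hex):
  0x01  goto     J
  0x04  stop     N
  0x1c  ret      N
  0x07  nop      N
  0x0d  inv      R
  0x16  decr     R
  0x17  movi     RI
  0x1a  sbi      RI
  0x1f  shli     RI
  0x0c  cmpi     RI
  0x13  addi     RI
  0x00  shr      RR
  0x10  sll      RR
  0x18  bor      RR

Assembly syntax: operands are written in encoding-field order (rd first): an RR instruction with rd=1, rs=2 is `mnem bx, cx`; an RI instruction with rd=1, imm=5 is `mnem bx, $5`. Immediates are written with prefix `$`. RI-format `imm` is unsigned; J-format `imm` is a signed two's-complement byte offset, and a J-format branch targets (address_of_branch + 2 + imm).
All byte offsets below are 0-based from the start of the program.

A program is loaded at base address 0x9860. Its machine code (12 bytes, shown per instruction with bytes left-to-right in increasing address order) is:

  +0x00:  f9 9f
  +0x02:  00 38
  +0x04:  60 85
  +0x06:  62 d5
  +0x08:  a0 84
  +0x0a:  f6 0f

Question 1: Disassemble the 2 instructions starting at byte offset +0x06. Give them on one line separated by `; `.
off 0x06: read 62 d5 as little → 0xd562
  top 5b → 0x1a → sbi [RI]
  [10:8] rd=5 = di
  [7:0] imm=98 = $98
off 0x08: read a0 84 as little → 0x84a0
  top 5b → 0x10 → sll [RR]
  [10:8] rd=4 = si
  [7:5] rs=5 = di

sbi di, $98; sll si, di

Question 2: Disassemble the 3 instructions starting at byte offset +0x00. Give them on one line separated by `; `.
off 0x00: read f9 9f as little → 0x9ff9
  op=0x9ff9>>11=0x13 ⇒ addi (RI)
  rd: (w>>8)&0x7=0x7 → sp
  imm: (w>>0)&0xff=0xf9 → $249
off 0x02: read 00 38 as little → 0x3800
  op=0x3800>>11=0x7 ⇒ nop (N)
off 0x04: read 60 85 as little → 0x8560
  op=0x8560>>11=0x10 ⇒ sll (RR)
  rd: (w>>8)&0x7=0x5 → di
  rs: (w>>5)&0x7=0x3 → dx

addi sp, $249; nop; sll di, dx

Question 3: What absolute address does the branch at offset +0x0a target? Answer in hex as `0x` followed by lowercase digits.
0x9862

@+0a  little-endian(f6 0f) = 0x0ff6
  opcode bits[15:11]=0x1: goto/J
  imm: (w>>0)&0x7ff=0x7f6 (s11→-10) → $-10
  target = base 0x9860 + off 0x0a + 2 + imm -10 = 0x9862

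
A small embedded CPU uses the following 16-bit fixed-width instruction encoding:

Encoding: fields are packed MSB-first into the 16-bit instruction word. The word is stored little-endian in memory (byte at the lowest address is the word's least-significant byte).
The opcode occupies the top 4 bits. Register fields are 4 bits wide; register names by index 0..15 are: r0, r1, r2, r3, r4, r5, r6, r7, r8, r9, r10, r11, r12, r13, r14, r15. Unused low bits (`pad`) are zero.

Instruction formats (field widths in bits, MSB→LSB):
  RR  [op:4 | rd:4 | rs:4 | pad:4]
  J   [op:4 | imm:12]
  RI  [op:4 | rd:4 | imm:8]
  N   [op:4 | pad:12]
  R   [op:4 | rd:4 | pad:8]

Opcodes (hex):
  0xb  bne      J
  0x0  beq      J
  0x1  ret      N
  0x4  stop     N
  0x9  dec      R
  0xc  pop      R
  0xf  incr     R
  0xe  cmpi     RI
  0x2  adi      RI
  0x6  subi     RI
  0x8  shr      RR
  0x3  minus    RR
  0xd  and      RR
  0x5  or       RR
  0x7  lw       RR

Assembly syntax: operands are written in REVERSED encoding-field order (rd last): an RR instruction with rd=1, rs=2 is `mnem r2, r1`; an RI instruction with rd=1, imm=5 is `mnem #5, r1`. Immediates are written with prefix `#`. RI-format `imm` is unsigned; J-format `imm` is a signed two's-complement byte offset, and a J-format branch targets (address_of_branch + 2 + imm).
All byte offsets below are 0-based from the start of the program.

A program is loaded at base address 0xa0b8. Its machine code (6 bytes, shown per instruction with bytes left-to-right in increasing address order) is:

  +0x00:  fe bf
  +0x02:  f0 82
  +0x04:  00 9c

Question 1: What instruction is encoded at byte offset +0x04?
dec r12

[04] 00 9c → 0x9c00
  op=0x9c00>>12=0x9 ⇒ dec (R)
  rd: (w>>8)&0xf=0xc → r12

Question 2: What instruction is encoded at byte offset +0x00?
bne #-2

[00] fe bf → 0xbffe
  top 4b → 0xb → bne [J]
  imm@[11:0]=0xffe (s12→-2) ⇒ #-2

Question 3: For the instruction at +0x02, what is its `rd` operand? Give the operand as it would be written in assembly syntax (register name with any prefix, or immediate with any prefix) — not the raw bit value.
r2

@+02  little-endian(f0 82) = 0x82f0
  top 4b → 0x8 → shr [RR]
  rd: (w>>8)&0xf=0x2 → r2
  rs: (w>>4)&0xf=0xf → r15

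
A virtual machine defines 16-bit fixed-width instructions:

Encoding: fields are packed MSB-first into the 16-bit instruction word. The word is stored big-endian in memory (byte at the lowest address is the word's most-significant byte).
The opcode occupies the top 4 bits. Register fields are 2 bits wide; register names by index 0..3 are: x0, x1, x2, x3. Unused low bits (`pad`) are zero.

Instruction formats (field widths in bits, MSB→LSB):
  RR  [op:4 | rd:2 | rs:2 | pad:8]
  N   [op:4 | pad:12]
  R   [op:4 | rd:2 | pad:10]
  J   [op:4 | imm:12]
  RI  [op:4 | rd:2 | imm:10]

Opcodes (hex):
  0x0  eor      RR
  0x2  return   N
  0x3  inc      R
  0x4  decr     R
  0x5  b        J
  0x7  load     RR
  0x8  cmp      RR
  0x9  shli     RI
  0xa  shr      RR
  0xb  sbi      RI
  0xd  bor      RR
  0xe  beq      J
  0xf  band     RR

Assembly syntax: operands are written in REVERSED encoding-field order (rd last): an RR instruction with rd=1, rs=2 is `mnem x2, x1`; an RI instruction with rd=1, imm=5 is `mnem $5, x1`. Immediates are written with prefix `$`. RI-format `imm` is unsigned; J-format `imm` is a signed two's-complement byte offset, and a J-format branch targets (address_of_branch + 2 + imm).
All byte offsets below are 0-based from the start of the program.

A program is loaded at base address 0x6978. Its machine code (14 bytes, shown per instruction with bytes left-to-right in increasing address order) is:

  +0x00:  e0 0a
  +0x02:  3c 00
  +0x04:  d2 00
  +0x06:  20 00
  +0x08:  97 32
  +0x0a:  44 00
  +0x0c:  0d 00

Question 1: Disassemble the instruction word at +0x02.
inc x3

[02] 3c 00 → 0x3c00
  top 4b → 0x3 → inc [R]
  rd@[11:10]=0x3 ⇒ x3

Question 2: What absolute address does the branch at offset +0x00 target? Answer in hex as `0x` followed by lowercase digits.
0x6984

@+00  big-endian(e0 0a) = 0xe00a
  top 4b → 0xe → beq [J]
  imm: (w>>0)&0xfff=0xa → $10
  target = base 0x6978 + off 0x00 + 2 + imm 10 = 0x6984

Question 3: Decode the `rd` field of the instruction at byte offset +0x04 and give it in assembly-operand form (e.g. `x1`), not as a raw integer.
x0

+0x04: d2 00 ⇒ word 0xd200 (big)
  top 4b → 0xd → bor [RR]
  rd: (w>>10)&0x3=0x0 → x0
  rs: (w>>8)&0x3=0x2 → x2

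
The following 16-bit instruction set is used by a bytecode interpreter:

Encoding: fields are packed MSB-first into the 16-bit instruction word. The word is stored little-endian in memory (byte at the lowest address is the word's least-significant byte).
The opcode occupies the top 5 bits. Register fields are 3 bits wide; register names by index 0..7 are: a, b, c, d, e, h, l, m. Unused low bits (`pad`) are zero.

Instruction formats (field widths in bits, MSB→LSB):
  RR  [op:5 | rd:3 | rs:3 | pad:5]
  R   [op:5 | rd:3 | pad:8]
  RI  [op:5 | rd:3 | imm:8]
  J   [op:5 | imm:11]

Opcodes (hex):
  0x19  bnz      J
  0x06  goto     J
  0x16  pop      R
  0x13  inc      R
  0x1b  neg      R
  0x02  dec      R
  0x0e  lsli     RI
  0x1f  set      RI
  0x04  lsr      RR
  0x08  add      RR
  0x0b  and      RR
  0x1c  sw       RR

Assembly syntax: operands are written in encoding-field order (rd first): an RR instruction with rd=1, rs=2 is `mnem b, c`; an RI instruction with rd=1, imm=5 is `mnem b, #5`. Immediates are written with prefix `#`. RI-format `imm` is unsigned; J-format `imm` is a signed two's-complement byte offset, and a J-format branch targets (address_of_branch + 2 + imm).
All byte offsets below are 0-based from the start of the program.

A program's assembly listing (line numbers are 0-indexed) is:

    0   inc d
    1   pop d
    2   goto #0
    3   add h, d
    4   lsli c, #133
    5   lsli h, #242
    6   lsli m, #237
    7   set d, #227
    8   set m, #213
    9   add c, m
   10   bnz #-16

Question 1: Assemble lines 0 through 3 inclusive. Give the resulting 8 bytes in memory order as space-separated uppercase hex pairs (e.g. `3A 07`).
00 9B 00 B3 00 30 60 45

0. inc fields op=0x13:5|rd=3:3|pad=0:8 → word 9b00h → 00 9b
1. pop fields op=0x16:5|rd=3:3|pad=0:8 → word b300h → 00 b3
2. goto fields op=0x6:5|imm=0:11 → word 3000h → 00 30
3. add fields op=0x8:5|rd=5:3|rs=3:3|pad=0:5 → word 4560h → 60 45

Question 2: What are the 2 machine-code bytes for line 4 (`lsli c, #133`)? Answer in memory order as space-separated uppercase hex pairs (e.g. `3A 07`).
85 72

line 4 (lsli): pack op=0xe:5|rd=2:3|imm=133:8 = 0x7285; little→ 85 72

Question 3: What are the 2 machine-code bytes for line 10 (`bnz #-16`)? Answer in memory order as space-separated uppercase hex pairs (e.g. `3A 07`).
F0 CF

line 10 (bnz): pack op=0x19:5|imm=-16:11 = 0xcff0; little→ f0 cf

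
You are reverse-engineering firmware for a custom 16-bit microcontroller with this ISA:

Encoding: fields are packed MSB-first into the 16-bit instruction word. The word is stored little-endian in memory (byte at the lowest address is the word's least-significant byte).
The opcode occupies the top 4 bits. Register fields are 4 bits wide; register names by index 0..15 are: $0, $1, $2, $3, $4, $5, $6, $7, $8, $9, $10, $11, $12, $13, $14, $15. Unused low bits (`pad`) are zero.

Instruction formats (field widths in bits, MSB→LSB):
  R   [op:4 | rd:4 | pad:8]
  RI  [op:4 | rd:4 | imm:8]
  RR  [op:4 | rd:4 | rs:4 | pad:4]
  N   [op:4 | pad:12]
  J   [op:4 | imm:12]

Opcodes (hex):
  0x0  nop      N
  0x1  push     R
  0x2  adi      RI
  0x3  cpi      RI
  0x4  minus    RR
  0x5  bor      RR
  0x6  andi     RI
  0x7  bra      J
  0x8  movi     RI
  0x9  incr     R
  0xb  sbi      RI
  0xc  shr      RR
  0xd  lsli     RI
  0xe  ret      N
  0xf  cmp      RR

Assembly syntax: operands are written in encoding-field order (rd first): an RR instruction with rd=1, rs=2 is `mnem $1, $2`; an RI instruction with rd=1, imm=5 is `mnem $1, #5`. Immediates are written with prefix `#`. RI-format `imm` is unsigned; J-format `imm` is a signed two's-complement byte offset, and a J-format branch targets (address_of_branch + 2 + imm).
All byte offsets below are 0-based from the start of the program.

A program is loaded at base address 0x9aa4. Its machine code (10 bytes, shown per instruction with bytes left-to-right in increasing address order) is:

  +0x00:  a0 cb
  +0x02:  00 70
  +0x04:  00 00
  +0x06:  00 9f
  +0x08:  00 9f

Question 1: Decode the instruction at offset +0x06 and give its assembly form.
[06] 00 9f → 0x9f00
  top 4b → 0x9 → incr [R]
  rd@[11:8]=0xf ⇒ $15

incr $15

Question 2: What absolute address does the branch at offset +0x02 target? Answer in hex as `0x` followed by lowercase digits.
[02] 00 70 → 0x7000
  op=0x7000>>12=0x7 ⇒ bra (J)
  imm: (w>>0)&0xfff=0x0 → #0
  target = base 0x9aa4 + off 0x02 + 2 + imm 0 = 0x9aa8

0x9aa8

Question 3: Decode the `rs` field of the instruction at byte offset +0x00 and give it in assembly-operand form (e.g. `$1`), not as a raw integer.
+0x00: a0 cb ⇒ word 0xcba0 (little)
  opcode bits[15:12]=0xc: shr/RR
  [11:8] rd=11 = $11
  [7:4] rs=10 = $10

$10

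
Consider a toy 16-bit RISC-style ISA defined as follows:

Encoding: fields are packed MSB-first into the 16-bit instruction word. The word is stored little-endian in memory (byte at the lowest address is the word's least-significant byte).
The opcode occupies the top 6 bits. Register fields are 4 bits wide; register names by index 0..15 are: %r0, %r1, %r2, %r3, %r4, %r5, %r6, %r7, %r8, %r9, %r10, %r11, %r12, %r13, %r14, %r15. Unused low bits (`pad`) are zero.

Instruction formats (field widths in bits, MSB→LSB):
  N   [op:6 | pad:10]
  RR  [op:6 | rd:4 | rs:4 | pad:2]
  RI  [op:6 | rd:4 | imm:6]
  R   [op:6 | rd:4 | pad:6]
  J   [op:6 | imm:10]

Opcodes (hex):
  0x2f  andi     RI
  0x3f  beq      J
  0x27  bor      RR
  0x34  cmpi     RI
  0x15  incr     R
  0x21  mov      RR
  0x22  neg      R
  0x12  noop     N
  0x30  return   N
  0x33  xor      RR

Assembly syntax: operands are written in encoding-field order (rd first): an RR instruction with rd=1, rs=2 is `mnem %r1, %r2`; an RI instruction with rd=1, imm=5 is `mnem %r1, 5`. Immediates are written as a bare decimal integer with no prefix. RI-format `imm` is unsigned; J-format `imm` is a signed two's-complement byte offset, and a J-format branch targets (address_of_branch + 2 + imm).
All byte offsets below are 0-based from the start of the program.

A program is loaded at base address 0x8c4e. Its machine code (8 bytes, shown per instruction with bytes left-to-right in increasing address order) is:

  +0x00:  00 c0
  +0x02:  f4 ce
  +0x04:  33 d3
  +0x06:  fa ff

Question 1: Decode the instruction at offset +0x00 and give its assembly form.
return

@+00  little-endian(00 c0) = 0xc000
  opcode bits[15:10]=0x30: return/N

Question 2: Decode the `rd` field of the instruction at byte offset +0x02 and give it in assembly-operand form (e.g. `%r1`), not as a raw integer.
%r11

[02] f4 ce → 0xcef4
  op=0xcef4>>10=0x33 ⇒ xor (RR)
  rd@[9:6]=0xb ⇒ %r11
  rs@[5:2]=0xd ⇒ %r13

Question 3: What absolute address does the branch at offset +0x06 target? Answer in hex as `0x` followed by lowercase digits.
0x8c50

@+06  little-endian(fa ff) = 0xfffa
  opcode bits[15:10]=0x3f: beq/J
  [9:0] imm=1018 (s10→-6) = -6
  target = base 0x8c4e + off 0x06 + 2 + imm -6 = 0x8c50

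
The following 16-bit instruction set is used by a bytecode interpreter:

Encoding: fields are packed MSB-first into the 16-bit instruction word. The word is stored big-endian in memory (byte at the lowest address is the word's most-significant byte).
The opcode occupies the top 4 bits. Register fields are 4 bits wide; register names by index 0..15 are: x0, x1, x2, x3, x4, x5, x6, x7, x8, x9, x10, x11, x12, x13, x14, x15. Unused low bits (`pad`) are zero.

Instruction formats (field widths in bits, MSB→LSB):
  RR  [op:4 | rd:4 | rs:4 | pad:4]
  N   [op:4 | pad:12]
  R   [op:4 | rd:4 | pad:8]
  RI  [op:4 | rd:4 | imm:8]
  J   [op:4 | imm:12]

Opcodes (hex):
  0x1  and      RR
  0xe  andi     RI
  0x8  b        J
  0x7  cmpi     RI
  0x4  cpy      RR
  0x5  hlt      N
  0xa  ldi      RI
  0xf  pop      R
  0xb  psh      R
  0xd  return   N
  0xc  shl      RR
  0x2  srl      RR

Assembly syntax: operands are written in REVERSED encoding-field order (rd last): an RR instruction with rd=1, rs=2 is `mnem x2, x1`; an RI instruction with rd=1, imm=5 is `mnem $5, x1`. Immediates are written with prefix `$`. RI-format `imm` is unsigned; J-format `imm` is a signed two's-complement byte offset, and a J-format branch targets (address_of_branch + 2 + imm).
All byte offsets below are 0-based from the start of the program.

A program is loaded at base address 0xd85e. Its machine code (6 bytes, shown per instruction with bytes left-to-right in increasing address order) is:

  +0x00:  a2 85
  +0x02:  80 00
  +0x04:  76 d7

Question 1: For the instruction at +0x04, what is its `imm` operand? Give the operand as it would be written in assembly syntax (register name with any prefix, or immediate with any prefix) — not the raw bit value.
+0x04: 76 d7 ⇒ word 0x76d7 (big)
  opcode bits[15:12]=0x7: cmpi/RI
  [11:8] rd=6 = x6
  [7:0] imm=215 = $215

$215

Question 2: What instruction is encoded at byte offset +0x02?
[02] 80 00 → 0x8000
  top 4b → 0x8 → b [J]
  imm@[11:0]=0x0 ⇒ $0

b $0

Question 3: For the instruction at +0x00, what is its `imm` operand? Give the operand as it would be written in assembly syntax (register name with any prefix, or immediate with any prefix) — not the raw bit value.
$133

[00] a2 85 → 0xa285
  top 4b → 0xa → ldi [RI]
  rd: (w>>8)&0xf=0x2 → x2
  imm: (w>>0)&0xff=0x85 → $133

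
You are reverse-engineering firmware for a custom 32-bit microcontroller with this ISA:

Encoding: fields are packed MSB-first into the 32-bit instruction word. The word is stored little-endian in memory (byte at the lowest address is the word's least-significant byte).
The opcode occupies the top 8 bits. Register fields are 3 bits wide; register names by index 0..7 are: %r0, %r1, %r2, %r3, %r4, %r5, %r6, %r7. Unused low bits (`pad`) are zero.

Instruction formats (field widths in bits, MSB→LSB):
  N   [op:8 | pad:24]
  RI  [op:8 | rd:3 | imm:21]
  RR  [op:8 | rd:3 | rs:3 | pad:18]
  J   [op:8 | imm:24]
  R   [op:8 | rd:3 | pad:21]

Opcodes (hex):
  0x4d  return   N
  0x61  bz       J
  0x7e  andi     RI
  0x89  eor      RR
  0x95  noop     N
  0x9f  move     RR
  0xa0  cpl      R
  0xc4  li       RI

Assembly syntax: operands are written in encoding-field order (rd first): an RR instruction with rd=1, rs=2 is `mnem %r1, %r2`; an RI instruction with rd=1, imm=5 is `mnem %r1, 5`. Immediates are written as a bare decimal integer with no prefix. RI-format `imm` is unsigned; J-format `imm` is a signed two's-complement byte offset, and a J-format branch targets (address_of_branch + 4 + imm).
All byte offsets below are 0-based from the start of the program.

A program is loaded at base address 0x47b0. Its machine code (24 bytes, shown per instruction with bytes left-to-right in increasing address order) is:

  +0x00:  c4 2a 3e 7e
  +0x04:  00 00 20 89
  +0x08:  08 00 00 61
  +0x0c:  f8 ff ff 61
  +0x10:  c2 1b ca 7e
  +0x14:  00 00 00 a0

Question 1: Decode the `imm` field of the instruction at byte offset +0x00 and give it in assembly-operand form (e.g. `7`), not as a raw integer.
1977028

+0x00: c4 2a 3e 7e ⇒ word 0x7e3e2ac4 (little)
  top 8b → 0x7e → andi [RI]
  rd@[23:21]=0x1 ⇒ %r1
  imm@[20:0]=0x1e2ac4 ⇒ 1977028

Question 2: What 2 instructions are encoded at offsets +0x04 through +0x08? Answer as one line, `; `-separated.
eor %r1, %r0; bz 8

@+04  little-endian(00 00 20 89) = 0x89200000
  opcode bits[31:24]=0x89: eor/RR
  [23:21] rd=1 = %r1
  [20:18] rs=0 = %r0
@+08  little-endian(08 00 00 61) = 0x61000008
  opcode bits[31:24]=0x61: bz/J
  [23:0] imm=8 = 8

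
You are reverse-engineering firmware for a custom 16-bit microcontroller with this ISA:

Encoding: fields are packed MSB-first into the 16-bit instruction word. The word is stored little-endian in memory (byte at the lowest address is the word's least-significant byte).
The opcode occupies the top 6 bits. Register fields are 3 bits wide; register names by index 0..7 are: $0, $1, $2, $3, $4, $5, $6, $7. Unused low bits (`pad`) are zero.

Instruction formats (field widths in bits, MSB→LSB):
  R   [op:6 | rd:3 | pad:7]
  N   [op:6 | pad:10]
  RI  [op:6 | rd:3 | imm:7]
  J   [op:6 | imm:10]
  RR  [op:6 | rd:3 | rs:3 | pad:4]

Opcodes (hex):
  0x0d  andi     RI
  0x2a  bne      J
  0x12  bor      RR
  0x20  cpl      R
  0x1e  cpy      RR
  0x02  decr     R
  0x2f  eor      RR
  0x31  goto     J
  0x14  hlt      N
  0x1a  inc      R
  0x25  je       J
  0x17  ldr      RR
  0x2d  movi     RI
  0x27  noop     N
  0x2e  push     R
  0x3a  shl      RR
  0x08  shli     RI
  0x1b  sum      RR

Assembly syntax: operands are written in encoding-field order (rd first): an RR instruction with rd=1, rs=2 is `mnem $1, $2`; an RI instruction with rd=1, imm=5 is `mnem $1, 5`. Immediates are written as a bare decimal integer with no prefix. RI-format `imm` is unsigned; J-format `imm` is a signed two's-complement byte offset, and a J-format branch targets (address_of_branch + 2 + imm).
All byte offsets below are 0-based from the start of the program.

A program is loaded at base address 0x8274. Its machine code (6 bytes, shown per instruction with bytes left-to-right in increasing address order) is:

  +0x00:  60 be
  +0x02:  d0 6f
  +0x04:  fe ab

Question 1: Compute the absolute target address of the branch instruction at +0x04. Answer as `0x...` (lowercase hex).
0x8278

[04] fe ab → 0xabfe
  top 6b → 0x2a → bne [J]
  imm: (w>>0)&0x3ff=0x3fe (s10→-2) → -2
  target = base 0x8274 + off 0x04 + 2 + imm -2 = 0x8278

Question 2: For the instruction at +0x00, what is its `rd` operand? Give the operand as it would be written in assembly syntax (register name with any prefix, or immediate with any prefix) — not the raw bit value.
$4

off 0x00: read 60 be as little → 0xbe60
  opcode bits[15:10]=0x2f: eor/RR
  rd@[9:7]=0x4 ⇒ $4
  rs@[6:4]=0x6 ⇒ $6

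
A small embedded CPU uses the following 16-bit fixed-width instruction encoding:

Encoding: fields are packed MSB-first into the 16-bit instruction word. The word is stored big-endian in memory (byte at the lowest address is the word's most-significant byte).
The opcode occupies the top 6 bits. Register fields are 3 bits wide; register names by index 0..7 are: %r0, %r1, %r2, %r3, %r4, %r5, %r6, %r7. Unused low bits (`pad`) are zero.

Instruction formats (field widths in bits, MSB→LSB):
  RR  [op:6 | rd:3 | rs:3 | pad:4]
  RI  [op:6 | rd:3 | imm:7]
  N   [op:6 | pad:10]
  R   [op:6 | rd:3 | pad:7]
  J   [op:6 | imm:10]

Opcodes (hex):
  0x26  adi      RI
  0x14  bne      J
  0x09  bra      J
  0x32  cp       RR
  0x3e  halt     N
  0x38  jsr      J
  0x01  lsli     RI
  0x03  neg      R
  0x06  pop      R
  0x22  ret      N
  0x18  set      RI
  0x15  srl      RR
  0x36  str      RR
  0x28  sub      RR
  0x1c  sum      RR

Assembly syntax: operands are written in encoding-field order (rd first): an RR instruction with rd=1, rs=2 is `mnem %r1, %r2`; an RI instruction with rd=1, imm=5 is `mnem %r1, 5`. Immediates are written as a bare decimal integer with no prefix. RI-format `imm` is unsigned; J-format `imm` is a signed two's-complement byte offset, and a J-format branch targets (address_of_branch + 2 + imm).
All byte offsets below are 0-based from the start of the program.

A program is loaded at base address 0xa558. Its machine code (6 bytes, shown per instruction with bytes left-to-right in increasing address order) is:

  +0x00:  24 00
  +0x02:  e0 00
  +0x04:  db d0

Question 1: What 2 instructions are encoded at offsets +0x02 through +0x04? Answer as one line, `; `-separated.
[02] e0 00 → 0xe000
  opcode bits[15:10]=0x38: jsr/J
  [9:0] imm=0 = 0
[04] db d0 → 0xdbd0
  opcode bits[15:10]=0x36: str/RR
  [9:7] rd=7 = %r7
  [6:4] rs=5 = %r5

jsr 0; str %r7, %r5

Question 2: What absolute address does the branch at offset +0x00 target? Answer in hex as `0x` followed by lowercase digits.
0xa55a

@+00  big-endian(24 00) = 0x2400
  top 6b → 0x9 → bra [J]
  imm@[9:0]=0x0 ⇒ 0
  target = base 0xa558 + off 0x00 + 2 + imm 0 = 0xa55a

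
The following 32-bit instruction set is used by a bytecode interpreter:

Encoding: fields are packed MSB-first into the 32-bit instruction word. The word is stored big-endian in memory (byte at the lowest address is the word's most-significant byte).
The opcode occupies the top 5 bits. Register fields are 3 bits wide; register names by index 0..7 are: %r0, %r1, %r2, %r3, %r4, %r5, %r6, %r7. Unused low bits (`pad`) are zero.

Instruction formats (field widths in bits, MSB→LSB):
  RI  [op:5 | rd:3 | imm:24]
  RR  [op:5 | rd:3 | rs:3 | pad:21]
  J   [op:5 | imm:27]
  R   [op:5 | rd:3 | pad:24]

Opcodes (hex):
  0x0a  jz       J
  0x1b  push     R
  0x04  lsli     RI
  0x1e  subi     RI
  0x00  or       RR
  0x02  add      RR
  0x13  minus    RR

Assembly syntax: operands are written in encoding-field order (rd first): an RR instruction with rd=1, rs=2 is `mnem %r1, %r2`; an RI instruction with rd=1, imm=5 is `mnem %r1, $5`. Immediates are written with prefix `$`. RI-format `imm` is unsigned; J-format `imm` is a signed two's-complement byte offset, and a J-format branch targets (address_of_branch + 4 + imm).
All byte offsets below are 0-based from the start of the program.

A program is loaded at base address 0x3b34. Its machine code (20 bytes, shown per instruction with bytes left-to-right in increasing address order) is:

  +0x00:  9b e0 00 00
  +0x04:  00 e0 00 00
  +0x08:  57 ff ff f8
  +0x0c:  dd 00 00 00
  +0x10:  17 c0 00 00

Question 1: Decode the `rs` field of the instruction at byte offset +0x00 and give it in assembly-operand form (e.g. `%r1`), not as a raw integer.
+0x00: 9b e0 00 00 ⇒ word 0x9be00000 (big)
  op=0x9be00000>>27=0x13 ⇒ minus (RR)
  rd@[26:24]=0x3 ⇒ %r3
  rs@[23:21]=0x7 ⇒ %r7

%r7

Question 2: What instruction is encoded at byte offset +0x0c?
push %r5

off 0x0c: read dd 00 00 00 as big → 0xdd000000
  opcode bits[31:27]=0x1b: push/R
  rd: (w>>24)&0x7=0x5 → %r5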